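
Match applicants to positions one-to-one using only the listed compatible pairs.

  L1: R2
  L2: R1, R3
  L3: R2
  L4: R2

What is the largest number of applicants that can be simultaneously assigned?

Unit-capacity flow: source→left, listed edges, right→sink; max matching = max flow.
Augmenting path L1→R2 (+1); matched 1.
Augmenting path L2→R1 (+1); matched 2.
No augmenting path remains; maximum matching = 2.
König certificate: {L2, R2} is a vertex cover of size 2 (every listed pair touches it), so no matching can be larger.

2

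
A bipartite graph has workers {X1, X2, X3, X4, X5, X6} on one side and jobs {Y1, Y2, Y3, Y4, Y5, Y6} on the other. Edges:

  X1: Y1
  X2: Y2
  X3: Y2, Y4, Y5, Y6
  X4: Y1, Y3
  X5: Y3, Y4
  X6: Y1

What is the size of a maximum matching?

Unit-capacity flow: source→left, listed edges, right→sink; max matching = max flow.
Augmenting path X1→Y1 (+1); matched 1.
Augmenting path X2→Y2 (+1); matched 2.
Augmenting path X3→Y4 (+1); matched 3.
Augmenting path X4→Y3 (+1); matched 4.
Augmenting path X5→Y4→X3→Y5 (+1); matched 5.
No augmenting path remains; maximum matching = 5.
König certificate: {X2, X3, X4, X5, Y1} is a vertex cover of size 5 (every listed pair touches it), so no matching can be larger.

5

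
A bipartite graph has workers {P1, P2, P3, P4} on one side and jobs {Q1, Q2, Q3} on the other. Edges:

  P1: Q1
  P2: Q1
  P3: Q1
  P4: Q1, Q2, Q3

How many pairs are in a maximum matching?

Unit-capacity flow: source→left, listed edges, right→sink; max matching = max flow.
Augmenting path P1→Q1 (+1); matched 1.
Augmenting path P4→Q2 (+1); matched 2.
No augmenting path remains; maximum matching = 2.
König certificate: {P4, Q1} is a vertex cover of size 2 (every listed pair touches it), so no matching can be larger.

2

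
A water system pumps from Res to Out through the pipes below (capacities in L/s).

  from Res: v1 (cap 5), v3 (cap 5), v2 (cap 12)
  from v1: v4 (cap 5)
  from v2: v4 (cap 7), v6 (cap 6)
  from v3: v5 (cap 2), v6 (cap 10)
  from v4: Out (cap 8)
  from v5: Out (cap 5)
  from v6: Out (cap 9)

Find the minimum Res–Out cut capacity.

19

Augment Res→v1→v4→Out: bottleneck 5, flow now 5.
Augment Res→v2→v4→Out: bottleneck 3, flow now 8.
Augment Res→v2→v6→Out: bottleneck 6, flow now 14.
Augment Res→v3→v5→Out: bottleneck 2, flow now 16.
Augment Res→v3→v6→Out: bottleneck 3, flow now 19.
No augmenting path remains; maximum flow = 19.
By max-flow min-cut, the minimum cut capacity equals the max flow.
In the residual graph, reachable from Res: {Res, v1, v2, v4}.
Min-cut edges: Res→v3 (5), v2→v6 (6), v4→Out (8); capacity 5 + 6 + 8 = 19.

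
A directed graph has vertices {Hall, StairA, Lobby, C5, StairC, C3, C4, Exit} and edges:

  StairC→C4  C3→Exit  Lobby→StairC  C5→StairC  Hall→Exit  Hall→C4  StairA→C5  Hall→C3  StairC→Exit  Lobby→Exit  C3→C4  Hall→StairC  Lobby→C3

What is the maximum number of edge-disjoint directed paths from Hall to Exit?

3

Assign every edge capacity 1; by Menger, the answer equals the max flow.
Path Hall→Exit (+1); total 1.
Path Hall→StairC→Exit (+1); total 2.
Path Hall→C3→Exit (+1); total 3.
No residual Hall→Exit path; max flow = 3.
Certifying cut of size 3: {Hall→C3, Hall→Exit, Hall→StairC}.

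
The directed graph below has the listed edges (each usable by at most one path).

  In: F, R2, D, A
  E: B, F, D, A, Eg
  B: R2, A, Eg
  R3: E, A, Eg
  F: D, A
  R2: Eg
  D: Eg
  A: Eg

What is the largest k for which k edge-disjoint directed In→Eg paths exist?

3

Assign every edge capacity 1; by Menger, the answer equals the max flow.
Path In→R2→Eg (+1); total 1.
Path In→D→Eg (+1); total 2.
Path In→A→Eg (+1); total 3.
No residual In→Eg path; max flow = 3.
Certifying cut of size 3: {A→Eg, D→Eg, In→R2}.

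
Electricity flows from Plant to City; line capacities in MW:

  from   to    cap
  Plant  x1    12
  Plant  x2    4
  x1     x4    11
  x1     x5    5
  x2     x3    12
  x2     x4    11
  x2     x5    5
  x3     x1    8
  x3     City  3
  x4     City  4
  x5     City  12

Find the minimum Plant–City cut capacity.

13

Augment Plant→x1→x4→City: bottleneck 4, flow now 4.
Augment Plant→x1→x5→City: bottleneck 5, flow now 9.
Augment Plant→x2→x3→City: bottleneck 3, flow now 12.
Augment Plant→x2→x5→City: bottleneck 1, flow now 13.
No augmenting path remains; maximum flow = 13.
By max-flow min-cut, the minimum cut capacity equals the max flow.
In the residual graph, reachable from Plant: {Plant, x1, x4}.
Min-cut edges: Plant→x2 (4), x1→x5 (5), x4→City (4); capacity 4 + 5 + 4 = 13.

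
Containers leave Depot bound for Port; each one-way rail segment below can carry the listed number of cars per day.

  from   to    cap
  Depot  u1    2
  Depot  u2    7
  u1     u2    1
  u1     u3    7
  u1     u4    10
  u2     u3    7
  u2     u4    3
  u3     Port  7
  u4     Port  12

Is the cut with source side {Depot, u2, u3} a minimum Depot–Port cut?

Given cut capacity: 2 + 3 + 7 = 12.
Augment Depot→u1→u3→Port: bottleneck 2, flow now 2.
Augment Depot→u2→u3→Port: bottleneck 5, flow now 7.
Augment Depot→u2→u4→Port: bottleneck 2, flow now 9.
No augmenting path remains; maximum flow = 9.
In the residual graph, reachable from Depot: {Depot}.
Min-cut edges: Depot→u1 (2), Depot→u2 (7); capacity 2 + 7 = 9.
Cut capacity 12 exceeds the max flow 9, so it is not minimum.

No — its capacity is 12, but the minimum cut has capacity 9.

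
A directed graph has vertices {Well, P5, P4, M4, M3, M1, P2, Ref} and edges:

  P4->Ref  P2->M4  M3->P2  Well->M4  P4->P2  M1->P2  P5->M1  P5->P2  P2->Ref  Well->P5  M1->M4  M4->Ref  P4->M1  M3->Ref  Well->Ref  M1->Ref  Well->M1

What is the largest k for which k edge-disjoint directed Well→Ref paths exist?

4

Assign every edge capacity 1; by Menger, the answer equals the max flow.
Path Well→Ref (+1); total 1.
Path Well→M4→Ref (+1); total 2.
Path Well→M1→Ref (+1); total 3.
Path Well→P5→P2→Ref (+1); total 4.
No residual Well→Ref path; max flow = 4.
Certifying cut of size 4: {Well→M1, Well→M4, Well→P5, Well→Ref}.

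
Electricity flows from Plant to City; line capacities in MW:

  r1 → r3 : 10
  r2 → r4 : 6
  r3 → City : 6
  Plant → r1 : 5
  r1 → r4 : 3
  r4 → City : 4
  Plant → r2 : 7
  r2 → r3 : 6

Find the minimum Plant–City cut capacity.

10

Augment Plant→r1→r3→City: bottleneck 5, flow now 5.
Augment Plant→r2→r3→City: bottleneck 1, flow now 6.
Augment Plant→r2→r4→City: bottleneck 4, flow now 10.
No augmenting path remains; maximum flow = 10.
By max-flow min-cut, the minimum cut capacity equals the max flow.
In the residual graph, reachable from Plant: {Plant, r1, r2, r3, r4}.
Min-cut edges: r3→City (6), r4→City (4); capacity 6 + 4 = 10.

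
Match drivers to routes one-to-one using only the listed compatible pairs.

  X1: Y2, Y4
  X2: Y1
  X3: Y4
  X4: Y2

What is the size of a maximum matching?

Unit-capacity flow: source→left, listed edges, right→sink; max matching = max flow.
Augmenting path X1→Y2 (+1); matched 1.
Augmenting path X2→Y1 (+1); matched 2.
Augmenting path X3→Y4 (+1); matched 3.
No augmenting path remains; maximum matching = 3.
König certificate: {X2, Y2, Y4} is a vertex cover of size 3 (every listed pair touches it), so no matching can be larger.

3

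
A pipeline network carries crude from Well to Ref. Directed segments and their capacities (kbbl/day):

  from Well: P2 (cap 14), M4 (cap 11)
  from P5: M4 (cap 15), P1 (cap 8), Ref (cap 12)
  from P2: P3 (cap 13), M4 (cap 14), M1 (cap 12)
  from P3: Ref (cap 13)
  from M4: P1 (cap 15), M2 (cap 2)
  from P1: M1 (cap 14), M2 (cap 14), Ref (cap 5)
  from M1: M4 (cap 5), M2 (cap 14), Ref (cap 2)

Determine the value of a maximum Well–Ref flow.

20

Augment Well→P2→P3→Ref: bottleneck 13, flow now 13.
Augment Well→P2→M1→Ref: bottleneck 1, flow now 14.
Augment Well→M4→P1→Ref: bottleneck 5, flow now 19.
Augment Well→M4→P1→M1→Ref: bottleneck 1, flow now 20.
No augmenting path remains; maximum flow = 20.
In the residual graph, reachable from Well: {Well, P2, M4, P1, M1, M2}.
Min-cut edges: P2→P3 (13), P1→Ref (5), M1→Ref (2); capacity 13 + 5 + 2 = 20.
This cut is saturated, so no flow can exceed 20.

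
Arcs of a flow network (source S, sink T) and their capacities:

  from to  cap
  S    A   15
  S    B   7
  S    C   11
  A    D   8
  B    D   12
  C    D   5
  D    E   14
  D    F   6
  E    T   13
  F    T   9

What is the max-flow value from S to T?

Augment S→A→D→E→T: bottleneck 8, flow now 8.
Augment S→B→D→E→T: bottleneck 5, flow now 13.
Augment S→B→D→F→T: bottleneck 2, flow now 15.
Augment S→C→D→F→T: bottleneck 4, flow now 19.
No augmenting path remains; maximum flow = 19.
In the residual graph, reachable from S: {S, A, B, C, D, E}.
Min-cut edges: D→F (6), E→T (13); capacity 6 + 13 = 19.
This cut is saturated, so no flow can exceed 19.

19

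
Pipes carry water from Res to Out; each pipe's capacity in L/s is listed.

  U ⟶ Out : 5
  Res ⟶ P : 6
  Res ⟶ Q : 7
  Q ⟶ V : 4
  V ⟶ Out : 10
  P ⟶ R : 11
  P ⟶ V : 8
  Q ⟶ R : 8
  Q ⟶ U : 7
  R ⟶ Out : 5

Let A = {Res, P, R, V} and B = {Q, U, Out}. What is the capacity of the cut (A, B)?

22

Edges leaving {Res, P, R, V}: Res→Q (7), R→Out (5), V→Out (10).
Cut capacity = 7 + 5 + 10 = 22.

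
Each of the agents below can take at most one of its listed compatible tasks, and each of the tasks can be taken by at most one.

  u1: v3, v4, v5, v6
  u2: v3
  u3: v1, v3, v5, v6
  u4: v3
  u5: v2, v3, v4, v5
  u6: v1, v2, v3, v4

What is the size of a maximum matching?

5

Unit-capacity flow: source→left, listed edges, right→sink; max matching = max flow.
Augmenting path u1→v3 (+1); matched 1.
Augmenting path u3→v1 (+1); matched 2.
Augmenting path u5→v2 (+1); matched 3.
Augmenting path u6→v4 (+1); matched 4.
Augmenting path u2→v3→u1→v5 (+1); matched 5.
No augmenting path remains; maximum matching = 5.
König certificate: {u1, u3, u5, u6, v3} is a vertex cover of size 5 (every listed pair touches it), so no matching can be larger.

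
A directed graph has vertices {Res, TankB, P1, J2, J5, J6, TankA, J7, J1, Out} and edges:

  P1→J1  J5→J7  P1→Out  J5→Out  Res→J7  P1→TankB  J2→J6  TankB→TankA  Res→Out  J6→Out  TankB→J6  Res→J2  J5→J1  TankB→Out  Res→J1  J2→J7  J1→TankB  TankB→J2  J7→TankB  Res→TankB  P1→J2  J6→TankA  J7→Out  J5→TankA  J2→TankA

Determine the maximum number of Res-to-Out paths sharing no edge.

Assign every edge capacity 1; by Menger, the answer equals the max flow.
Path Res→Out (+1); total 1.
Path Res→TankB→Out (+1); total 2.
Path Res→J7→Out (+1); total 3.
Path Res→J2→J6→Out (+1); total 4.
No residual Res→Out path; max flow = 4.
Certifying cut of size 4: {J6→Out, J7→Out, Res→Out, TankB→Out}.

4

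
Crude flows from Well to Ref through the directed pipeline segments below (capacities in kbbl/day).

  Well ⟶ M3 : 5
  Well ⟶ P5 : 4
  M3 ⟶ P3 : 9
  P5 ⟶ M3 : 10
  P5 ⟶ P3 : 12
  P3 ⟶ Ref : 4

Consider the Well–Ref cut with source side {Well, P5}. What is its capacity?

Edges leaving {Well, P5}: Well→M3 (5), P5→M3 (10), P5→P3 (12).
Cut capacity = 5 + 10 + 12 = 27.

27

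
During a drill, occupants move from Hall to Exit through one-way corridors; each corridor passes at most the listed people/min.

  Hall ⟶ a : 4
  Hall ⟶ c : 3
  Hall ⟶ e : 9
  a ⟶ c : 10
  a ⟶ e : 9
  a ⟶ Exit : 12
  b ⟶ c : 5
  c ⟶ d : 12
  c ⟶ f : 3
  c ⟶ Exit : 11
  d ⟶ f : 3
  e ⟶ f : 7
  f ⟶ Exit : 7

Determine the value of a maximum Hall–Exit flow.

Augment Hall→a→Exit: bottleneck 4, flow now 4.
Augment Hall→c→Exit: bottleneck 3, flow now 7.
Augment Hall→e→f→Exit: bottleneck 7, flow now 14.
No augmenting path remains; maximum flow = 14.
In the residual graph, reachable from Hall: {Hall, e}.
Min-cut edges: Hall→a (4), Hall→c (3), e→f (7); capacity 4 + 3 + 7 = 14.
This cut is saturated, so no flow can exceed 14.

14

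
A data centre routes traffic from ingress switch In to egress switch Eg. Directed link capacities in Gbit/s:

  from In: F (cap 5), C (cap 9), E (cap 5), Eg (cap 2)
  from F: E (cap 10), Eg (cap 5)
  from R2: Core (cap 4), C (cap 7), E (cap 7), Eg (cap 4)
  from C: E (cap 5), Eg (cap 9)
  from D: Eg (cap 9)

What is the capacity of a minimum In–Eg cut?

Augment In→Eg: bottleneck 2, flow now 2.
Augment In→F→Eg: bottleneck 5, flow now 7.
Augment In→C→Eg: bottleneck 9, flow now 16.
No augmenting path remains; maximum flow = 16.
By max-flow min-cut, the minimum cut capacity equals the max flow.
In the residual graph, reachable from In: {In, E}.
Min-cut edges: In→F (5), In→C (9), In→Eg (2); capacity 5 + 9 + 2 = 16.

16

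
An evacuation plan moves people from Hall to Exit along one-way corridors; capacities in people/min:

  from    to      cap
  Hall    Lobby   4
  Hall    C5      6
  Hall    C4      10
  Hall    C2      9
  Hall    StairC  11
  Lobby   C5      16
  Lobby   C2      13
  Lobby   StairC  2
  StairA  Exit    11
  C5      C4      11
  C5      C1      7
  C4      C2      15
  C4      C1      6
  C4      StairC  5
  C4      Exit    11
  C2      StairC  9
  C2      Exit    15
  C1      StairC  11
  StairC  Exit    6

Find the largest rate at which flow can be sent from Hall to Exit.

32

Augment Hall→C4→Exit: bottleneck 10, flow now 10.
Augment Hall→C2→Exit: bottleneck 9, flow now 19.
Augment Hall→StairC→Exit: bottleneck 6, flow now 25.
Augment Hall→Lobby→C2→Exit: bottleneck 4, flow now 29.
Augment Hall→C5→C4→Exit: bottleneck 1, flow now 30.
Augment Hall→C5→C4→C2→Exit: bottleneck 2, flow now 32.
No augmenting path remains; maximum flow = 32.
In the residual graph, reachable from Hall: {Hall, Lobby, C5, C4, C2, C1, StairC}.
Min-cut edges: C4→Exit (11), C2→Exit (15), StairC→Exit (6); capacity 11 + 15 + 6 = 32.
This cut is saturated, so no flow can exceed 32.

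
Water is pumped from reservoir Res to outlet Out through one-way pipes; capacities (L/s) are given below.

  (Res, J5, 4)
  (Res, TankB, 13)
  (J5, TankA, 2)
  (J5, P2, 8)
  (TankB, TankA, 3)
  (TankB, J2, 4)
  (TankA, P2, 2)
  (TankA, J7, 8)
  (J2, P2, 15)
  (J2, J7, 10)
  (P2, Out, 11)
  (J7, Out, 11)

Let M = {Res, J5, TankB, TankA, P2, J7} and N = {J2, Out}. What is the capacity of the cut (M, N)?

Edges leaving {Res, J5, TankB, TankA, P2, J7}: TankB→J2 (4), P2→Out (11), J7→Out (11).
Cut capacity = 4 + 11 + 11 = 26.

26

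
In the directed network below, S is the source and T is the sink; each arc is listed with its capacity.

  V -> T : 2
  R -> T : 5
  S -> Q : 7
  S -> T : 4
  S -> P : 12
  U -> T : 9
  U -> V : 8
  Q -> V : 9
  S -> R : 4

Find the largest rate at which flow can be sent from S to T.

10

Augment S→T: bottleneck 4, flow now 4.
Augment S→R→T: bottleneck 4, flow now 8.
Augment S→Q→V→T: bottleneck 2, flow now 10.
No augmenting path remains; maximum flow = 10.
In the residual graph, reachable from S: {S, P, Q, V}.
Min-cut edges: S→R (4), S→T (4), V→T (2); capacity 4 + 4 + 2 = 10.
This cut is saturated, so no flow can exceed 10.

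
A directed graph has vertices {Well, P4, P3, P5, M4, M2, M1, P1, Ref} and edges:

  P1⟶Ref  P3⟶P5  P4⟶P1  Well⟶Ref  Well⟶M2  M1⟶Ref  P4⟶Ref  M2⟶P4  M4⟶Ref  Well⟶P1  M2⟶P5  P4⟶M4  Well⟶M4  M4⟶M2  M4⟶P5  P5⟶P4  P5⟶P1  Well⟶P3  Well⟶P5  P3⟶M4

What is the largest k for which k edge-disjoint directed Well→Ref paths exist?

4

Assign every edge capacity 1; by Menger, the answer equals the max flow.
Path Well→Ref (+1); total 1.
Path Well→M4→Ref (+1); total 2.
Path Well→P1→Ref (+1); total 3.
Path Well→P5→P4→Ref (+1); total 4.
No residual Well→Ref path; max flow = 4.
Certifying cut of size 4: {M4→Ref, P1→Ref, P4→Ref, Well→Ref}.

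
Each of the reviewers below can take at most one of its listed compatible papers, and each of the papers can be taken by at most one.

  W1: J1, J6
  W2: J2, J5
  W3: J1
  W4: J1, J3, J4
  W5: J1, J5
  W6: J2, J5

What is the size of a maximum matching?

Unit-capacity flow: source→left, listed edges, right→sink; max matching = max flow.
Augmenting path W1→J1 (+1); matched 1.
Augmenting path W2→J2 (+1); matched 2.
Augmenting path W4→J3 (+1); matched 3.
Augmenting path W5→J5 (+1); matched 4.
Augmenting path W3→J1→W1→J6 (+1); matched 5.
No augmenting path remains; maximum matching = 5.
König certificate: {W1, W4, J1, J2, J5} is a vertex cover of size 5 (every listed pair touches it), so no matching can be larger.

5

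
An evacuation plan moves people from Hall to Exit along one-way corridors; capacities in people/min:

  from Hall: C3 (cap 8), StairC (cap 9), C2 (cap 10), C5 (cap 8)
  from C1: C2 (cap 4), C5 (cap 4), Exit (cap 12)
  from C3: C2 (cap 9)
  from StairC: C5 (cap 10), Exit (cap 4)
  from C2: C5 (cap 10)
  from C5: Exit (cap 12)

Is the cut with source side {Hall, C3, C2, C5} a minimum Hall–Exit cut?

Given cut capacity: 9 + 12 = 21.
Augment Hall→StairC→Exit: bottleneck 4, flow now 4.
Augment Hall→C5→Exit: bottleneck 8, flow now 12.
Augment Hall→StairC→C5→Exit: bottleneck 4, flow now 16.
No augmenting path remains; maximum flow = 16.
In the residual graph, reachable from Hall: {Hall, C3, StairC, C2, C5}.
Min-cut edges: StairC→Exit (4), C5→Exit (12); capacity 4 + 12 = 16.
Cut capacity 21 exceeds the max flow 16, so it is not minimum.

No — its capacity is 21, but the minimum cut has capacity 16.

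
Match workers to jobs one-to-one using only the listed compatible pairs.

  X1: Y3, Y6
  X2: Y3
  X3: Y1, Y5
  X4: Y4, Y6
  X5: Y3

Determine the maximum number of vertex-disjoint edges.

4

Unit-capacity flow: source→left, listed edges, right→sink; max matching = max flow.
Augmenting path X1→Y3 (+1); matched 1.
Augmenting path X3→Y1 (+1); matched 2.
Augmenting path X4→Y4 (+1); matched 3.
Augmenting path X2→Y3→X1→Y6 (+1); matched 4.
No augmenting path remains; maximum matching = 4.
König certificate: {X1, X3, X4, Y3} is a vertex cover of size 4 (every listed pair touches it), so no matching can be larger.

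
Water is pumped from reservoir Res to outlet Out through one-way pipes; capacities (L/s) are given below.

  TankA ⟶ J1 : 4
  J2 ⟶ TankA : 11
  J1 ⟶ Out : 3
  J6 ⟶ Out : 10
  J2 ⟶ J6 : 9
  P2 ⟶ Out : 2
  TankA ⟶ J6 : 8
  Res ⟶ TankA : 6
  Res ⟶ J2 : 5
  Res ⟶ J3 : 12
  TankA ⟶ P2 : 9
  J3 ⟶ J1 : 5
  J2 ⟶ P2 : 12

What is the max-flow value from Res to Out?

14

Augment Res→TankA→J1→Out: bottleneck 3, flow now 3.
Augment Res→TankA→P2→Out: bottleneck 2, flow now 5.
Augment Res→TankA→J6→Out: bottleneck 1, flow now 6.
Augment Res→J2→J6→Out: bottleneck 5, flow now 11.
Augment Res→J3→J1→TankA→J6→Out: bottleneck 3, flow now 14. (uses reverse residual edge)
No augmenting path remains; maximum flow = 14.
In the residual graph, reachable from Res: {Res, J3, J1}.
Min-cut edges: Res→TankA (6), Res→J2 (5), J1→Out (3); capacity 6 + 5 + 3 = 14.
This cut is saturated, so no flow can exceed 14.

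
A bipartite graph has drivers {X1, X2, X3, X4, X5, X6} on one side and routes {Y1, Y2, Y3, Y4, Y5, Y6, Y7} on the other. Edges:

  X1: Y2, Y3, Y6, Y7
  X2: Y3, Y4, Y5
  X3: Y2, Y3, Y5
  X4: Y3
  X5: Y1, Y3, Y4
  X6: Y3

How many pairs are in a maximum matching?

5

Unit-capacity flow: source→left, listed edges, right→sink; max matching = max flow.
Augmenting path X1→Y2 (+1); matched 1.
Augmenting path X2→Y3 (+1); matched 2.
Augmenting path X3→Y5 (+1); matched 3.
Augmenting path X5→Y1 (+1); matched 4.
Augmenting path X4→Y3→X2→Y4 (+1); matched 5.
No augmenting path remains; maximum matching = 5.
König certificate: {X1, X2, X3, X5, Y3} is a vertex cover of size 5 (every listed pair touches it), so no matching can be larger.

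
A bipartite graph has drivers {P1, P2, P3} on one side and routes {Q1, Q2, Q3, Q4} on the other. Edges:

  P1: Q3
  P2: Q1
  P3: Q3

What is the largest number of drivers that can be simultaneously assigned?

2

Unit-capacity flow: source→left, listed edges, right→sink; max matching = max flow.
Augmenting path P1→Q3 (+1); matched 1.
Augmenting path P2→Q1 (+1); matched 2.
No augmenting path remains; maximum matching = 2.
König certificate: {P2, Q3} is a vertex cover of size 2 (every listed pair touches it), so no matching can be larger.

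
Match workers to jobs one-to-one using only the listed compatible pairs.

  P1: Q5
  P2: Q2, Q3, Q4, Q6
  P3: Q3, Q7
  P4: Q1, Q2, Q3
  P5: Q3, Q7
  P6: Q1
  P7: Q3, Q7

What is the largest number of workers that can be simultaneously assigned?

Unit-capacity flow: source→left, listed edges, right→sink; max matching = max flow.
Augmenting path P1→Q5 (+1); matched 1.
Augmenting path P2→Q2 (+1); matched 2.
Augmenting path P3→Q3 (+1); matched 3.
Augmenting path P4→Q1 (+1); matched 4.
Augmenting path P5→Q7 (+1); matched 5.
Augmenting path P6→Q1→P4→Q2→P2→Q4 (+1); matched 6.
No augmenting path remains; maximum matching = 6.
König certificate: {P1, P2, P4, P6, Q3, Q7} is a vertex cover of size 6 (every listed pair touches it), so no matching can be larger.

6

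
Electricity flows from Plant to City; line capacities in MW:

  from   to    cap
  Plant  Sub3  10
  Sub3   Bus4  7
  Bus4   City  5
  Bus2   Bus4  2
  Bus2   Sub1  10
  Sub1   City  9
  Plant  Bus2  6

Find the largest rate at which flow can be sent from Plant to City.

11

Augment Plant→Bus2→Bus4→City: bottleneck 2, flow now 2.
Augment Plant→Bus2→Sub1→City: bottleneck 4, flow now 6.
Augment Plant→Sub3→Bus4→City: bottleneck 3, flow now 9.
Augment Plant→Sub3→Bus4→Bus2→Sub1→City: bottleneck 2, flow now 11. (uses reverse residual edge)
No augmenting path remains; maximum flow = 11.
In the residual graph, reachable from Plant: {Plant, Sub3, Bus4}.
Min-cut edges: Plant→Bus2 (6), Bus4→City (5); capacity 6 + 5 = 11.
This cut is saturated, so no flow can exceed 11.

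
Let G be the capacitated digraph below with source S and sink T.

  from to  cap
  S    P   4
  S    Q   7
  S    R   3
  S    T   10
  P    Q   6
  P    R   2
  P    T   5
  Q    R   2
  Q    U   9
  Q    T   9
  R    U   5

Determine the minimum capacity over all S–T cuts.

Augment S→T: bottleneck 10, flow now 10.
Augment S→P→T: bottleneck 4, flow now 14.
Augment S→Q→T: bottleneck 7, flow now 21.
No augmenting path remains; maximum flow = 21.
By max-flow min-cut, the minimum cut capacity equals the max flow.
In the residual graph, reachable from S: {S, R, U}.
Min-cut edges: S→P (4), S→Q (7), S→T (10); capacity 4 + 7 + 10 = 21.

21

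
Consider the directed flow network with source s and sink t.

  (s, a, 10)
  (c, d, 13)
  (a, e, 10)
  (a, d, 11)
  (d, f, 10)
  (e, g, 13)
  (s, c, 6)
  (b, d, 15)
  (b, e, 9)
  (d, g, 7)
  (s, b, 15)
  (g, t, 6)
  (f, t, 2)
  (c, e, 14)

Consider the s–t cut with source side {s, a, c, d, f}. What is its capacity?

48

Edges leaving {s, a, c, d, f}: s→b (15), a→e (10), c→e (14), d→g (7), f→t (2).
Cut capacity = 15 + 10 + 14 + 7 + 2 = 48.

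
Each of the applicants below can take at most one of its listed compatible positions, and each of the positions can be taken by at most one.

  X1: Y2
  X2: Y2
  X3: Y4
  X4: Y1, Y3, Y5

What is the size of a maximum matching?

3

Unit-capacity flow: source→left, listed edges, right→sink; max matching = max flow.
Augmenting path X1→Y2 (+1); matched 1.
Augmenting path X3→Y4 (+1); matched 2.
Augmenting path X4→Y1 (+1); matched 3.
No augmenting path remains; maximum matching = 3.
König certificate: {X3, X4, Y2} is a vertex cover of size 3 (every listed pair touches it), so no matching can be larger.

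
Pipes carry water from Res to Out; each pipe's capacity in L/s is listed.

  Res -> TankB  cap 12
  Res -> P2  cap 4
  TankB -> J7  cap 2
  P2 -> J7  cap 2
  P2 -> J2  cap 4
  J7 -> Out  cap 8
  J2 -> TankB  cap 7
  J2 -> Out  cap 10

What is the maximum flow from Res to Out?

Augment Res→TankB→J7→Out: bottleneck 2, flow now 2.
Augment Res→P2→J7→Out: bottleneck 2, flow now 4.
Augment Res→P2→J2→Out: bottleneck 2, flow now 6.
No augmenting path remains; maximum flow = 6.
In the residual graph, reachable from Res: {Res, TankB}.
Min-cut edges: Res→P2 (4), TankB→J7 (2); capacity 4 + 2 = 6.
This cut is saturated, so no flow can exceed 6.

6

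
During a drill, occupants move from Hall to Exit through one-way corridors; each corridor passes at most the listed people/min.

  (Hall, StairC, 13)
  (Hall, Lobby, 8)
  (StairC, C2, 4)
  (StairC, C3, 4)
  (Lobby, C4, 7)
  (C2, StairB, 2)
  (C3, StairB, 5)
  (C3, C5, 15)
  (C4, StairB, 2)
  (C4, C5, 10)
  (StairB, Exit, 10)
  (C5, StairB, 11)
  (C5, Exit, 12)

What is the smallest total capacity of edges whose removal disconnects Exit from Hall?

13

Augment Hall→StairC→C2→StairB→Exit: bottleneck 2, flow now 2.
Augment Hall→StairC→C3→StairB→Exit: bottleneck 4, flow now 6.
Augment Hall→Lobby→C4→StairB→Exit: bottleneck 2, flow now 8.
Augment Hall→Lobby→C4→C5→Exit: bottleneck 5, flow now 13.
No augmenting path remains; maximum flow = 13.
By max-flow min-cut, the minimum cut capacity equals the max flow.
In the residual graph, reachable from Hall: {Hall, StairC, Lobby, C2}.
Min-cut edges: StairC→C3 (4), Lobby→C4 (7), C2→StairB (2); capacity 4 + 7 + 2 = 13.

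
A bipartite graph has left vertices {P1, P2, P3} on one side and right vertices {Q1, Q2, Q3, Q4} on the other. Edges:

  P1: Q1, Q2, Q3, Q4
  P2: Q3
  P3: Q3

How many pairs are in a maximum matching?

Unit-capacity flow: source→left, listed edges, right→sink; max matching = max flow.
Augmenting path P1→Q1 (+1); matched 1.
Augmenting path P2→Q3 (+1); matched 2.
No augmenting path remains; maximum matching = 2.
König certificate: {P1, Q3} is a vertex cover of size 2 (every listed pair touches it), so no matching can be larger.

2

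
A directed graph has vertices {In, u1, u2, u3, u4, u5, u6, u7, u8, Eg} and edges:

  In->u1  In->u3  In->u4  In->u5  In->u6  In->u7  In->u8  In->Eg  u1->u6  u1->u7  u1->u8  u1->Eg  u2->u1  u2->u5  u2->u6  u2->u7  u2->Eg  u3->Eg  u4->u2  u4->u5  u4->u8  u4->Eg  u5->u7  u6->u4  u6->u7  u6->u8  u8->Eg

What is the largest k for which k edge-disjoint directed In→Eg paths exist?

6

Assign every edge capacity 1; by Menger, the answer equals the max flow.
Path In→Eg (+1); total 1.
Path In→u1→Eg (+1); total 2.
Path In→u3→Eg (+1); total 3.
Path In→u4→Eg (+1); total 4.
Path In→u8→Eg (+1); total 5.
Path In→u6→u4→u2→Eg (+1); total 6.
No residual In→Eg path; max flow = 6.
Certifying cut of size 6: {In→Eg, In→u1, In→u3, In→u4, In→u6, In→u8}.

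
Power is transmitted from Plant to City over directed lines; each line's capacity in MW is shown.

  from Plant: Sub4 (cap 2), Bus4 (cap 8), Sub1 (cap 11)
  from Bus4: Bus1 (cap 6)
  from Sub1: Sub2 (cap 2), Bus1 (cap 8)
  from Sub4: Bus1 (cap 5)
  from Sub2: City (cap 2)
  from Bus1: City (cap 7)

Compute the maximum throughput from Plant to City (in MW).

9

Augment Plant→Bus4→Bus1→City: bottleneck 6, flow now 6.
Augment Plant→Sub1→Sub2→City: bottleneck 2, flow now 8.
Augment Plant→Sub1→Bus1→City: bottleneck 1, flow now 9.
No augmenting path remains; maximum flow = 9.
In the residual graph, reachable from Plant: {Plant, Bus4, Sub1, Sub4, Bus1}.
Min-cut edges: Sub1→Sub2 (2), Bus1→City (7); capacity 2 + 7 = 9.
This cut is saturated, so no flow can exceed 9.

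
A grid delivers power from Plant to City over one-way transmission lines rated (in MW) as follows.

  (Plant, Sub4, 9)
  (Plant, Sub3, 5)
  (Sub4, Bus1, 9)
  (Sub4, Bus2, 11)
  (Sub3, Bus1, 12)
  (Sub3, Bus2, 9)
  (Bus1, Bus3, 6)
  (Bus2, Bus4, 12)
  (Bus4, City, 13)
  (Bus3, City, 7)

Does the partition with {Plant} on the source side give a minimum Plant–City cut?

Given cut capacity: 9 + 5 = 14.
Augment Plant→Sub4→Bus1→Bus3→City: bottleneck 6, flow now 6.
Augment Plant→Sub4→Bus2→Bus4→City: bottleneck 3, flow now 9.
Augment Plant→Sub3→Bus2→Bus4→City: bottleneck 5, flow now 14.
No augmenting path remains; maximum flow = 14.
Cut capacity 14 equals the max flow, so it is a minimum cut.

Yes — it is a minimum cut (capacity 14).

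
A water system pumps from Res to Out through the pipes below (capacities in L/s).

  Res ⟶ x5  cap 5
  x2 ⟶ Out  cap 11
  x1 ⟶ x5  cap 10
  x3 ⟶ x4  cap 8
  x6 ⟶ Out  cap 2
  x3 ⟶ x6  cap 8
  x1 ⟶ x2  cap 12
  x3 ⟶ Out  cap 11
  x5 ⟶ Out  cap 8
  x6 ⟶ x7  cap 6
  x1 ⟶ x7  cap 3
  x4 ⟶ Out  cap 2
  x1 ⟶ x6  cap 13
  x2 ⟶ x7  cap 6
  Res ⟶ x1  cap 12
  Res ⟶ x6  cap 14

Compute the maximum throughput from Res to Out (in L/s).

Augment Res→x5→Out: bottleneck 5, flow now 5.
Augment Res→x6→Out: bottleneck 2, flow now 7.
Augment Res→x1→x2→Out: bottleneck 11, flow now 18.
Augment Res→x1→x5→Out: bottleneck 1, flow now 19.
No augmenting path remains; maximum flow = 19.
In the residual graph, reachable from Res: {Res, x6, x7}.
Min-cut edges: Res→x1 (12), Res→x5 (5), x6→Out (2); capacity 12 + 5 + 2 = 19.
This cut is saturated, so no flow can exceed 19.

19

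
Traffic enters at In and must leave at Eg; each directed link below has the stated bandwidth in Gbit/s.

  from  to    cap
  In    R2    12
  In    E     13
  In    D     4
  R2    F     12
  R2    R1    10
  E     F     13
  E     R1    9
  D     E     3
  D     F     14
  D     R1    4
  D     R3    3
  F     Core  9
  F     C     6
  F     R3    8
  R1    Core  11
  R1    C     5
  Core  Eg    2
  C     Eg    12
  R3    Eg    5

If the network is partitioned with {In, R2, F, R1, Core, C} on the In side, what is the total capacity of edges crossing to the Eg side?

39

Edges leaving {In, R2, F, R1, Core, C}: In→E (13), In→D (4), F→R3 (8), Core→Eg (2), C→Eg (12).
Cut capacity = 13 + 4 + 8 + 2 + 12 = 39.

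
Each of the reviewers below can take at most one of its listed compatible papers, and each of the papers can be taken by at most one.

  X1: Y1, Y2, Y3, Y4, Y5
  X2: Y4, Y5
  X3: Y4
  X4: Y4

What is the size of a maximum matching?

3

Unit-capacity flow: source→left, listed edges, right→sink; max matching = max flow.
Augmenting path X1→Y1 (+1); matched 1.
Augmenting path X2→Y4 (+1); matched 2.
Augmenting path X3→Y4→X2→Y5 (+1); matched 3.
No augmenting path remains; maximum matching = 3.
König certificate: {X1, X2, Y4} is a vertex cover of size 3 (every listed pair touches it), so no matching can be larger.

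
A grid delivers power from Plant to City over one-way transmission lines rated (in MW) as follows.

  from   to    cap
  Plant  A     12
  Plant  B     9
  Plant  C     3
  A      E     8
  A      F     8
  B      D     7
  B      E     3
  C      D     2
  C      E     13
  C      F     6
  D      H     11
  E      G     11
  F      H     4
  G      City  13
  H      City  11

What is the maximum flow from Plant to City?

22

Augment Plant→A→E→G→City: bottleneck 8, flow now 8.
Augment Plant→A→F→H→City: bottleneck 4, flow now 12.
Augment Plant→B→D→H→City: bottleneck 7, flow now 19.
Augment Plant→B→E→G→City: bottleneck 2, flow now 21.
Augment Plant→C→E→G→City: bottleneck 1, flow now 22.
No augmenting path remains; maximum flow = 22.
In the residual graph, reachable from Plant: {Plant, A, B, C, D, E, F, H}.
Min-cut edges: E→G (11), H→City (11); capacity 11 + 11 = 22.
This cut is saturated, so no flow can exceed 22.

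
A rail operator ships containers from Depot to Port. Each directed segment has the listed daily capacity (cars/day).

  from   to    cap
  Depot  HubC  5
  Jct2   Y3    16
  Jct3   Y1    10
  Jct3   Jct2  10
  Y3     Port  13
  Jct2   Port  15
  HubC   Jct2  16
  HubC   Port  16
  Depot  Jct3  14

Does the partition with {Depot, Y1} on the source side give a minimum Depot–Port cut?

No — its capacity is 19, but the minimum cut has capacity 15.

Given cut capacity: 14 + 5 = 19.
Augment Depot→HubC→Port: bottleneck 5, flow now 5.
Augment Depot→Jct3→Jct2→Port: bottleneck 10, flow now 15.
No augmenting path remains; maximum flow = 15.
In the residual graph, reachable from Depot: {Depot, Jct3, Y1}.
Min-cut edges: Depot→HubC (5), Jct3→Jct2 (10); capacity 5 + 10 = 15.
Cut capacity 19 exceeds the max flow 15, so it is not minimum.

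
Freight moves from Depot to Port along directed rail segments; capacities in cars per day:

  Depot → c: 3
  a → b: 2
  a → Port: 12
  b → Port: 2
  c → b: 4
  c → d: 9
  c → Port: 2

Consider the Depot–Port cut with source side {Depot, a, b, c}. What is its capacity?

Edges leaving {Depot, a, b, c}: a→Port (12), b→Port (2), c→d (9), c→Port (2).
Cut capacity = 12 + 2 + 9 + 2 = 25.

25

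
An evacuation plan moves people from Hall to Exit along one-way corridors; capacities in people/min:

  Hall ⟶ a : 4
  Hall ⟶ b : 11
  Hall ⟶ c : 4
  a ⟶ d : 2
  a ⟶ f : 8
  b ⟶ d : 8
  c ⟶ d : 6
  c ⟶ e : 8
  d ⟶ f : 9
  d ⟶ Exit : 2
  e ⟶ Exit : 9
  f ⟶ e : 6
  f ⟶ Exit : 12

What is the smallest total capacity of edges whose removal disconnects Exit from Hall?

Augment Hall→a→d→Exit: bottleneck 2, flow now 2.
Augment Hall→a→f→Exit: bottleneck 2, flow now 4.
Augment Hall→c→e→Exit: bottleneck 4, flow now 8.
Augment Hall→b→d→f→Exit: bottleneck 8, flow now 16.
No augmenting path remains; maximum flow = 16.
By max-flow min-cut, the minimum cut capacity equals the max flow.
In the residual graph, reachable from Hall: {Hall, b}.
Min-cut edges: Hall→a (4), Hall→c (4), b→d (8); capacity 4 + 4 + 8 = 16.

16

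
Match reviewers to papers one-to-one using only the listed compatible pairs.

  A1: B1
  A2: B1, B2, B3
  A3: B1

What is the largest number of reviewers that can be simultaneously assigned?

2

Unit-capacity flow: source→left, listed edges, right→sink; max matching = max flow.
Augmenting path A1→B1 (+1); matched 1.
Augmenting path A2→B2 (+1); matched 2.
No augmenting path remains; maximum matching = 2.
König certificate: {A2, B1} is a vertex cover of size 2 (every listed pair touches it), so no matching can be larger.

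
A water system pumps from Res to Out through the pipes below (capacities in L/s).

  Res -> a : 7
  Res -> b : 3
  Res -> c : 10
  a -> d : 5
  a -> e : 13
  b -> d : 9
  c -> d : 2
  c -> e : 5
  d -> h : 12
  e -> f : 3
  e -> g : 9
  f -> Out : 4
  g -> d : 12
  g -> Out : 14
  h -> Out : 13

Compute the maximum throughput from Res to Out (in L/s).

17

Augment Res→a→d→h→Out: bottleneck 5, flow now 5.
Augment Res→a→e→f→Out: bottleneck 2, flow now 7.
Augment Res→b→d→h→Out: bottleneck 3, flow now 10.
Augment Res→c→d→h→Out: bottleneck 2, flow now 12.
Augment Res→c→e→f→Out: bottleneck 1, flow now 13.
Augment Res→c→e→g→Out: bottleneck 4, flow now 17.
No augmenting path remains; maximum flow = 17.
In the residual graph, reachable from Res: {Res, c}.
Min-cut edges: Res→a (7), Res→b (3), c→d (2), c→e (5); capacity 7 + 3 + 2 + 5 = 17.
This cut is saturated, so no flow can exceed 17.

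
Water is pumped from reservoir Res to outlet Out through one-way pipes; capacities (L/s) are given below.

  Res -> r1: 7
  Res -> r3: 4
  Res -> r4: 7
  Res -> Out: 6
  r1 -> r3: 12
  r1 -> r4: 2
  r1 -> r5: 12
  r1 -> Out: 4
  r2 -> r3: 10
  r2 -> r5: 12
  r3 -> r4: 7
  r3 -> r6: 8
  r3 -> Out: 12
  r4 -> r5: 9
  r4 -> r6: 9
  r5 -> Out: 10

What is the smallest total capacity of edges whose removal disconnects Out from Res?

24

Augment Res→Out: bottleneck 6, flow now 6.
Augment Res→r1→Out: bottleneck 4, flow now 10.
Augment Res→r3→Out: bottleneck 4, flow now 14.
Augment Res→r1→r3→Out: bottleneck 3, flow now 17.
Augment Res→r4→r5→Out: bottleneck 7, flow now 24.
No augmenting path remains; maximum flow = 24.
By max-flow min-cut, the minimum cut capacity equals the max flow.
In the residual graph, reachable from Res: {Res}.
Min-cut edges: Res→r1 (7), Res→r3 (4), Res→r4 (7), Res→Out (6); capacity 7 + 4 + 7 + 6 = 24.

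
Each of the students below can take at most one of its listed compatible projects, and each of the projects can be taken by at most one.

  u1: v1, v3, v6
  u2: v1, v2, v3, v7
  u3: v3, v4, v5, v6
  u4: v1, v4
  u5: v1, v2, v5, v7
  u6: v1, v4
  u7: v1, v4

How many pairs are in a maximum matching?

Unit-capacity flow: source→left, listed edges, right→sink; max matching = max flow.
Augmenting path u1→v1 (+1); matched 1.
Augmenting path u2→v2 (+1); matched 2.
Augmenting path u3→v3 (+1); matched 3.
Augmenting path u4→v4 (+1); matched 4.
Augmenting path u5→v5 (+1); matched 5.
Augmenting path u6→v1→u1→v6 (+1); matched 6.
No augmenting path remains; maximum matching = 6.
König certificate: {u1, u2, u3, u5, v1, v4} is a vertex cover of size 6 (every listed pair touches it), so no matching can be larger.

6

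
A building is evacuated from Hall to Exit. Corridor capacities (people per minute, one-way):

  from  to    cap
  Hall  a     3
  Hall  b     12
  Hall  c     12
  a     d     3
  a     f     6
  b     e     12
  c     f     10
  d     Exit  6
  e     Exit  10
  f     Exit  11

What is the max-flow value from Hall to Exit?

Augment Hall→a→d→Exit: bottleneck 3, flow now 3.
Augment Hall→b→e→Exit: bottleneck 10, flow now 13.
Augment Hall→c→f→Exit: bottleneck 10, flow now 23.
No augmenting path remains; maximum flow = 23.
In the residual graph, reachable from Hall: {Hall, b, c, e}.
Min-cut edges: Hall→a (3), c→f (10), e→Exit (10); capacity 3 + 10 + 10 = 23.
This cut is saturated, so no flow can exceed 23.

23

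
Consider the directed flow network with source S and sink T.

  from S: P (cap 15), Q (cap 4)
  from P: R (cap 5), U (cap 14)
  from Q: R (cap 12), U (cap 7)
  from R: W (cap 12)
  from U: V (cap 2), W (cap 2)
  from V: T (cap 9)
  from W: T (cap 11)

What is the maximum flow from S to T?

Augment S→P→R→W→T: bottleneck 5, flow now 5.
Augment S→P→U→V→T: bottleneck 2, flow now 7.
Augment S→P→U→W→T: bottleneck 2, flow now 9.
Augment S→Q→R→W→T: bottleneck 4, flow now 13.
No augmenting path remains; maximum flow = 13.
In the residual graph, reachable from S: {S, P, U}.
Min-cut edges: S→Q (4), P→R (5), U→V (2), U→W (2); capacity 4 + 5 + 2 + 2 = 13.
This cut is saturated, so no flow can exceed 13.

13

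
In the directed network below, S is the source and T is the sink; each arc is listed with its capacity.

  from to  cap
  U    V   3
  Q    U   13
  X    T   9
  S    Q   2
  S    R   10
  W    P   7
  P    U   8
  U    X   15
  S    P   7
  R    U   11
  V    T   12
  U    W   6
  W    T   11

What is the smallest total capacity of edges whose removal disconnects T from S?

Augment S→P→U→V→T: bottleneck 3, flow now 3.
Augment S→P→U→W→T: bottleneck 4, flow now 7.
Augment S→Q→U→W→T: bottleneck 2, flow now 9.
Augment S→R→U→X→T: bottleneck 9, flow now 18.
No augmenting path remains; maximum flow = 18.
By max-flow min-cut, the minimum cut capacity equals the max flow.
In the residual graph, reachable from S: {S, P, Q, R, U, X}.
Min-cut edges: U→V (3), U→W (6), X→T (9); capacity 3 + 6 + 9 = 18.

18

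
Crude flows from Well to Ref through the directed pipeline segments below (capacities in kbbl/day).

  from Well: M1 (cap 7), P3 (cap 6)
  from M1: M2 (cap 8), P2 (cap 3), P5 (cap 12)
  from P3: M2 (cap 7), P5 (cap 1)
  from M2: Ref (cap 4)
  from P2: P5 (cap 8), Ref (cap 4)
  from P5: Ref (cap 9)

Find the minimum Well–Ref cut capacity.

12

Augment Well→M1→M2→Ref: bottleneck 4, flow now 4.
Augment Well→M1→P2→Ref: bottleneck 3, flow now 7.
Augment Well→P3→P5→Ref: bottleneck 1, flow now 8.
Augment Well→P3→M2→M1→P5→Ref: bottleneck 4, flow now 12. (uses reverse residual edge)
No augmenting path remains; maximum flow = 12.
By max-flow min-cut, the minimum cut capacity equals the max flow.
In the residual graph, reachable from Well: {Well, P3, M2}.
Min-cut edges: Well→M1 (7), P3→P5 (1), M2→Ref (4); capacity 7 + 1 + 4 = 12.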